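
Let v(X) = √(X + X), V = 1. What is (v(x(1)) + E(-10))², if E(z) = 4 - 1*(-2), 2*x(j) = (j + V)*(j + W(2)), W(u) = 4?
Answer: (6 + √10)² ≈ 83.947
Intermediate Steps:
x(j) = (1 + j)*(4 + j)/2 (x(j) = ((j + 1)*(j + 4))/2 = ((1 + j)*(4 + j))/2 = (1 + j)*(4 + j)/2)
E(z) = 6 (E(z) = 4 + 2 = 6)
v(X) = √2*√X (v(X) = √(2*X) = √2*√X)
(v(x(1)) + E(-10))² = (√2*√(2 + (½)*1² + (5/2)*1) + 6)² = (√2*√(2 + (½)*1 + 5/2) + 6)² = (√2*√(2 + ½ + 5/2) + 6)² = (√2*√5 + 6)² = (√10 + 6)² = (6 + √10)²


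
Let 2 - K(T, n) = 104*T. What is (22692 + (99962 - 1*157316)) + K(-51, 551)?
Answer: -29356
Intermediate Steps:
K(T, n) = 2 - 104*T
(22692 + (99962 - 1*157316)) + K(-51, 551) = (22692 + (99962 - 1*157316)) + (2 - 104*(-51)) = (22692 + (99962 - 157316)) + (2 + 5304) = (22692 - 57354) + 5306 = -34662 + 5306 = -29356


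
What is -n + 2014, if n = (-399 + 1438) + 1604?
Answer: -629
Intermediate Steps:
n = 2643 (n = 1039 + 1604 = 2643)
-n + 2014 = -1*2643 + 2014 = -2643 + 2014 = -629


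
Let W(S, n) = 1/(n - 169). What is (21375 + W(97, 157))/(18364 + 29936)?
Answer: 256499/579600 ≈ 0.44254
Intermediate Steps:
W(S, n) = 1/(-169 + n)
(21375 + W(97, 157))/(18364 + 29936) = (21375 + 1/(-169 + 157))/(18364 + 29936) = (21375 + 1/(-12))/48300 = (21375 - 1/12)*(1/48300) = (256499/12)*(1/48300) = 256499/579600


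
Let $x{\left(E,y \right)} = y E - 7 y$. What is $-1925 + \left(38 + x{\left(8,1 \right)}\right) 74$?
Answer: $961$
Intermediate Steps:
$x{\left(E,y \right)} = - 7 y + E y$ ($x{\left(E,y \right)} = E y - 7 y = - 7 y + E y$)
$-1925 + \left(38 + x{\left(8,1 \right)}\right) 74 = -1925 + \left(38 + 1 \left(-7 + 8\right)\right) 74 = -1925 + \left(38 + 1 \cdot 1\right) 74 = -1925 + \left(38 + 1\right) 74 = -1925 + 39 \cdot 74 = -1925 + 2886 = 961$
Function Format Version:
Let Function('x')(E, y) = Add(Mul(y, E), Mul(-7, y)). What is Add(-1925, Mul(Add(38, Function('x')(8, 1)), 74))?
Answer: 961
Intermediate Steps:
Function('x')(E, y) = Add(Mul(-7, y), Mul(E, y)) (Function('x')(E, y) = Add(Mul(E, y), Mul(-7, y)) = Add(Mul(-7, y), Mul(E, y)))
Add(-1925, Mul(Add(38, Function('x')(8, 1)), 74)) = Add(-1925, Mul(Add(38, Mul(1, Add(-7, 8))), 74)) = Add(-1925, Mul(Add(38, Mul(1, 1)), 74)) = Add(-1925, Mul(Add(38, 1), 74)) = Add(-1925, Mul(39, 74)) = Add(-1925, 2886) = 961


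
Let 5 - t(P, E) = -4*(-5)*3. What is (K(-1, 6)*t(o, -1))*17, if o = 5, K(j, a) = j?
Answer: 935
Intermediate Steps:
t(P, E) = -55 (t(P, E) = 5 - (-4*(-5))*3 = 5 - 20*3 = 5 - 1*60 = 5 - 60 = -55)
(K(-1, 6)*t(o, -1))*17 = -1*(-55)*17 = 55*17 = 935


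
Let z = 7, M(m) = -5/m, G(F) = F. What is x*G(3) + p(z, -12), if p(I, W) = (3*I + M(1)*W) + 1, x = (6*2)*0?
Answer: 82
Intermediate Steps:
x = 0 (x = 12*0 = 0)
p(I, W) = 1 - 5*W + 3*I (p(I, W) = (3*I + (-5/1)*W) + 1 = (3*I + (-5*1)*W) + 1 = (3*I - 5*W) + 1 = (-5*W + 3*I) + 1 = 1 - 5*W + 3*I)
x*G(3) + p(z, -12) = 0*3 + (1 - 5*(-12) + 3*7) = 0 + (1 + 60 + 21) = 0 + 82 = 82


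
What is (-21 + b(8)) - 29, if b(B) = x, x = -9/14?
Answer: -709/14 ≈ -50.643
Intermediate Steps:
x = -9/14 (x = -9*1/14 = -9/14 ≈ -0.64286)
b(B) = -9/14
(-21 + b(8)) - 29 = (-21 - 9/14) - 29 = -303/14 - 29 = -709/14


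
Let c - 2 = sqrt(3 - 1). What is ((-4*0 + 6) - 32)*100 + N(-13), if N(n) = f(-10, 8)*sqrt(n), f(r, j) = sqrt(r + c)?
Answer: -2600 - sqrt(104 - 13*sqrt(2)) ≈ -2609.3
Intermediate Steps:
c = 2 + sqrt(2) (c = 2 + sqrt(3 - 1) = 2 + sqrt(2) ≈ 3.4142)
f(r, j) = sqrt(2 + r + sqrt(2)) (f(r, j) = sqrt(r + (2 + sqrt(2))) = sqrt(2 + r + sqrt(2)))
N(n) = sqrt(n)*sqrt(-8 + sqrt(2)) (N(n) = sqrt(2 - 10 + sqrt(2))*sqrt(n) = sqrt(-8 + sqrt(2))*sqrt(n) = sqrt(n)*sqrt(-8 + sqrt(2)))
((-4*0 + 6) - 32)*100 + N(-13) = ((-4*0 + 6) - 32)*100 + I*sqrt(-13)*sqrt(8 - sqrt(2)) = ((0 + 6) - 32)*100 + I*(I*sqrt(13))*sqrt(8 - sqrt(2)) = (6 - 32)*100 - sqrt(13)*sqrt(8 - sqrt(2)) = -26*100 - sqrt(13)*sqrt(8 - sqrt(2)) = -2600 - sqrt(13)*sqrt(8 - sqrt(2))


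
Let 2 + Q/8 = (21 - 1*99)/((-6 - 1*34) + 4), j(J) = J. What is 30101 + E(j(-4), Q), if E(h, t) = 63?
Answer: 30164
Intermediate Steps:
Q = 4/3 (Q = -16 + 8*((21 - 1*99)/((-6 - 1*34) + 4)) = -16 + 8*((21 - 99)/((-6 - 34) + 4)) = -16 + 8*(-78/(-40 + 4)) = -16 + 8*(-78/(-36)) = -16 + 8*(-78*(-1/36)) = -16 + 8*(13/6) = -16 + 52/3 = 4/3 ≈ 1.3333)
30101 + E(j(-4), Q) = 30101 + 63 = 30164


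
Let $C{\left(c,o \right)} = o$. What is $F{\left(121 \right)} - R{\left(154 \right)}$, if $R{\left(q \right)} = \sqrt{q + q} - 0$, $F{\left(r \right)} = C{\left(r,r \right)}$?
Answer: $121 - 2 \sqrt{77} \approx 103.45$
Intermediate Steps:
$F{\left(r \right)} = r$
$R{\left(q \right)} = \sqrt{2} \sqrt{q}$ ($R{\left(q \right)} = \sqrt{2 q} + 0 = \sqrt{2} \sqrt{q} + 0 = \sqrt{2} \sqrt{q}$)
$F{\left(121 \right)} - R{\left(154 \right)} = 121 - \sqrt{2} \sqrt{154} = 121 - 2 \sqrt{77}$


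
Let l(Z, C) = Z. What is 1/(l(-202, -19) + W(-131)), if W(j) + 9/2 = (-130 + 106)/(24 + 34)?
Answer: -58/12001 ≈ -0.0048329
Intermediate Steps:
W(j) = -285/58 (W(j) = -9/2 + (-130 + 106)/(24 + 34) = -9/2 - 24/58 = -9/2 - 24*1/58 = -9/2 - 12/29 = -285/58)
1/(l(-202, -19) + W(-131)) = 1/(-202 - 285/58) = 1/(-12001/58) = -58/12001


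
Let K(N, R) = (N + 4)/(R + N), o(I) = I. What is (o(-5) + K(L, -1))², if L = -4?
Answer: 25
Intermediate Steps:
K(N, R) = (4 + N)/(N + R)
(o(-5) + K(L, -1))² = (-5 + (4 - 4)/(-4 - 1))² = (-5 + 0/(-5))² = (-5 - ⅕*0)² = (-5 + 0)² = (-5)² = 25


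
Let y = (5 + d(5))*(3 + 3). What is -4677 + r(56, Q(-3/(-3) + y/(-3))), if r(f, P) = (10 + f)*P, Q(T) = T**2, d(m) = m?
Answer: 19149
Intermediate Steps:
y = 60 (y = (5 + 5)*(3 + 3) = 10*6 = 60)
r(f, P) = P*(10 + f)
-4677 + r(56, Q(-3/(-3) + y/(-3))) = -4677 + (-3/(-3) + 60/(-3))**2*(10 + 56) = -4677 + (-3*(-1/3) + 60*(-1/3))**2*66 = -4677 + (1 - 20)**2*66 = -4677 + (-19)**2*66 = -4677 + 361*66 = -4677 + 23826 = 19149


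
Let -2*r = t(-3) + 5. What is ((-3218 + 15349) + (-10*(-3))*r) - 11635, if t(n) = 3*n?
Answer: 556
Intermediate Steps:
r = 2 (r = -(3*(-3) + 5)/2 = -(-9 + 5)/2 = -½*(-4) = 2)
((-3218 + 15349) + (-10*(-3))*r) - 11635 = ((-3218 + 15349) - 10*(-3)*2) - 11635 = (12131 + 30*2) - 11635 = (12131 + 60) - 11635 = 12191 - 11635 = 556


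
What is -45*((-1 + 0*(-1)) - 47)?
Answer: 2160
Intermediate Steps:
-45*((-1 + 0*(-1)) - 47) = -45*((-1 + 0) - 47) = -45*(-1 - 47) = -45*(-48) = 2160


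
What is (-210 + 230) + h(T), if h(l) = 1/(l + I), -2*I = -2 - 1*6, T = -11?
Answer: 139/7 ≈ 19.857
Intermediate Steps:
I = 4 (I = -(-2 - 1*6)/2 = -(-2 - 6)/2 = -½*(-8) = 4)
h(l) = 1/(4 + l) (h(l) = 1/(l + 4) = 1/(4 + l))
(-210 + 230) + h(T) = (-210 + 230) + 1/(4 - 11) = 20 + 1/(-7) = 20 - ⅐ = 139/7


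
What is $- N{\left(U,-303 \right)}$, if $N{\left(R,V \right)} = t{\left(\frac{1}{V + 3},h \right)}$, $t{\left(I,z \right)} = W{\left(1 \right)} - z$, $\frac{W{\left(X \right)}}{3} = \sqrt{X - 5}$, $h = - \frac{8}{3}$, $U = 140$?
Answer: $- \frac{8}{3} - 6 i \approx -2.6667 - 6.0 i$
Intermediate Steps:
$h = - \frac{8}{3}$ ($h = \left(-8\right) \frac{1}{3} = - \frac{8}{3} \approx -2.6667$)
$W{\left(X \right)} = 3 \sqrt{-5 + X}$ ($W{\left(X \right)} = 3 \sqrt{X - 5} = 3 \sqrt{-5 + X}$)
$t{\left(I,z \right)} = - z + 6 i$ ($t{\left(I,z \right)} = 3 \sqrt{-5 + 1} - z = 3 \sqrt{-4} - z = 3 \cdot 2 i - z = 6 i - z = - z + 6 i$)
$N{\left(R,V \right)} = \frac{8}{3} + 6 i$ ($N{\left(R,V \right)} = \left(-1\right) \left(- \frac{8}{3}\right) + 6 i = \frac{8}{3} + 6 i$)
$- N{\left(U,-303 \right)} = - (\frac{8}{3} + 6 i) = - \frac{8}{3} - 6 i$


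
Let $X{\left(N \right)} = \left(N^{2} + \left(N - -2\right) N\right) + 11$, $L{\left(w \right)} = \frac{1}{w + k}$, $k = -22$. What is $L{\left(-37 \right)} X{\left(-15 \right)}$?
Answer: $- \frac{431}{59} \approx -7.3051$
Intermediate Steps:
$L{\left(w \right)} = \frac{1}{-22 + w}$ ($L{\left(w \right)} = \frac{1}{w - 22} = \frac{1}{-22 + w}$)
$X{\left(N \right)} = 11 + N^{2} + N \left(2 + N\right)$ ($X{\left(N \right)} = \left(N^{2} + \left(N + 2\right) N\right) + 11 = \left(N^{2} + \left(2 + N\right) N\right) + 11 = \left(N^{2} + N \left(2 + N\right)\right) + 11 = 11 + N^{2} + N \left(2 + N\right)$)
$L{\left(-37 \right)} X{\left(-15 \right)} = \frac{11 + 2 \left(-15\right) + 2 \left(-15\right)^{2}}{-22 - 37} = \frac{11 - 30 + 2 \cdot 225}{-59} = - \frac{11 - 30 + 450}{59} = \left(- \frac{1}{59}\right) 431 = - \frac{431}{59}$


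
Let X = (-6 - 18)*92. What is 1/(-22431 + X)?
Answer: -1/24639 ≈ -4.0586e-5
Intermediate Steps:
X = -2208 (X = -24*92 = -2208)
1/(-22431 + X) = 1/(-22431 - 2208) = 1/(-24639) = -1/24639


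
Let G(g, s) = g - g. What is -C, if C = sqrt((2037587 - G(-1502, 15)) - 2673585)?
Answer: -I*sqrt(635998) ≈ -797.5*I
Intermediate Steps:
G(g, s) = 0
C = I*sqrt(635998) (C = sqrt((2037587 - 1*0) - 2673585) = sqrt((2037587 + 0) - 2673585) = sqrt(2037587 - 2673585) = sqrt(-635998) = I*sqrt(635998) ≈ 797.5*I)
-C = -I*sqrt(635998)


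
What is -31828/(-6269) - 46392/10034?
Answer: 14265352/31451573 ≈ 0.45357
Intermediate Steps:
-31828/(-6269) - 46392/10034 = -31828*(-1/6269) - 46392*1/10034 = 31828/6269 - 23196/5017 = 14265352/31451573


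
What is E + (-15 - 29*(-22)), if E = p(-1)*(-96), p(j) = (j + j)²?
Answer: 239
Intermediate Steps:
p(j) = 4*j² (p(j) = (2*j)² = 4*j²)
E = -384 (E = (4*(-1)²)*(-96) = (4*1)*(-96) = 4*(-96) = -384)
E + (-15 - 29*(-22)) = -384 + (-15 - 29*(-22)) = -384 + (-15 + 638) = -384 + 623 = 239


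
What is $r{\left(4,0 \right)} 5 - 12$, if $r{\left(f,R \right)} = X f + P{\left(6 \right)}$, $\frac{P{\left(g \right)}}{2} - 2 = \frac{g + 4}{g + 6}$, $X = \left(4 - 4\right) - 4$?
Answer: $- \frac{191}{3} \approx -63.667$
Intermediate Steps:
$X = -4$ ($X = 0 - 4 = -4$)
$P{\left(g \right)} = 4 + \frac{2 \left(4 + g\right)}{6 + g}$ ($P{\left(g \right)} = 4 + 2 \frac{g + 4}{g + 6} = 4 + 2 \frac{4 + g}{6 + g} = 4 + \frac{2 \left(4 + g\right)}{6 + g}$)
$r{\left(f,R \right)} = \frac{17}{3} - 4 f$ ($r{\left(f,R \right)} = - 4 f + \frac{2 \left(16 + 3 \cdot 6\right)}{6 + 6} = - 4 f + \frac{2 \left(16 + 18\right)}{12} = - 4 f + 2 \cdot \frac{1}{12} \cdot 34 = - 4 f + \frac{17}{3} = \frac{17}{3} - 4 f$)
$r{\left(4,0 \right)} 5 - 12 = \left(\frac{17}{3} - 16\right) 5 - 12 = \left(- \frac{31}{3}\right) 5 - 12 = - \frac{155}{3} - 12 = - \frac{191}{3}$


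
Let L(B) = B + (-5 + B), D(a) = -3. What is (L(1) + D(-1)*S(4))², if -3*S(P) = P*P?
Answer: 169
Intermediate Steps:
S(P) = -P²/3 (S(P) = -P*P/3 = -P²/3)
L(B) = -5 + 2*B
(L(1) + D(-1)*S(4))² = ((-5 + 2*1) - (-1)*4²)² = ((-5 + 2) - (-1)*16)² = (-3 - 3*(-16/3))² = (-3 + 16)² = 13² = 169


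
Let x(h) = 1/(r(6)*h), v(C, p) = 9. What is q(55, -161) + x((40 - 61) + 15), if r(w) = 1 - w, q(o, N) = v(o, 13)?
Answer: 271/30 ≈ 9.0333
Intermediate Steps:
q(o, N) = 9
x(h) = -1/(5*h) (x(h) = 1/((1 - 1*6)*h) = 1/((1 - 6)*h) = 1/(-5*h) = -1/(5*h))
q(55, -161) + x((40 - 61) + 15) = 9 - 1/(5*((40 - 61) + 15)) = 9 - 1/(5*(-21 + 15)) = 9 - ⅕/(-6) = 9 - ⅕*(-⅙) = 9 + 1/30 = 271/30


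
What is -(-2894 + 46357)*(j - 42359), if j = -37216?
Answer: 3458568225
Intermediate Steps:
-(-2894 + 46357)*(j - 42359) = -(-2894 + 46357)*(-37216 - 42359) = -43463*(-79575) = -1*(-3458568225) = 3458568225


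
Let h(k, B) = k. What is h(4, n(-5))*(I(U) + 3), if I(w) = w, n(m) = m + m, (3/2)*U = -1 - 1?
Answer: 20/3 ≈ 6.6667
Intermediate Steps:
U = -4/3 (U = 2*(-1 - 1)/3 = (2/3)*(-2) = -4/3 ≈ -1.3333)
n(m) = 2*m
h(4, n(-5))*(I(U) + 3) = 4*(-4/3 + 3) = 4*(5/3) = 20/3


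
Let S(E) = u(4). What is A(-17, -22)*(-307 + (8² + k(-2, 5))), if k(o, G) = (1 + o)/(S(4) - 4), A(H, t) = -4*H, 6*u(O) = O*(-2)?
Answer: -66045/4 ≈ -16511.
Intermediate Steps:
u(O) = -O/3 (u(O) = (O*(-2))/6 = (-2*O)/6 = -O/3)
S(E) = -4/3 (S(E) = -⅓*4 = -4/3)
k(o, G) = -3/16 - 3*o/16 (k(o, G) = (1 + o)/(-4/3 - 4) = (1 + o)/(-16/3) = (1 + o)*(-3/16) = -3/16 - 3*o/16)
A(-17, -22)*(-307 + (8² + k(-2, 5))) = (-4*(-17))*(-307 + (8² + (-3/16 - 3/16*(-2)))) = 68*(-307 + (64 + (-3/16 + 3/8))) = 68*(-307 + (64 + 3/16)) = 68*(-307 + 1027/16) = 68*(-3885/16) = -66045/4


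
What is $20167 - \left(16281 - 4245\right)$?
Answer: $8131$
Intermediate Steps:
$20167 - \left(16281 - 4245\right) = 20167 - 12036 = 8131$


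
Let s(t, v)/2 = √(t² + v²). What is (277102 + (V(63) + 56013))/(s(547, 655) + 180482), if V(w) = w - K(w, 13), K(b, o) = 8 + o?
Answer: 30064420837/16285419694 - 333157*√728234/16285419694 ≈ 1.8286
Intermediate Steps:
V(w) = -21 + w (V(w) = w - (8 + 13) = w - 1*21 = w - 21 = -21 + w)
s(t, v) = 2*√(t² + v²)
(277102 + (V(63) + 56013))/(s(547, 655) + 180482) = (277102 + ((-21 + 63) + 56013))/(2*√(547² + 655²) + 180482) = (277102 + (42 + 56013))/(2*√(299209 + 429025) + 180482) = (277102 + 56055)/(2*√728234 + 180482) = 333157/(180482 + 2*√728234)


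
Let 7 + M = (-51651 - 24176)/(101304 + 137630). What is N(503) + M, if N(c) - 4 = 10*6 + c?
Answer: 133727213/238934 ≈ 559.68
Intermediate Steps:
N(c) = 64 + c (N(c) = 4 + (10*6 + c) = 4 + (60 + c) = 64 + c)
M = -1748365/238934 (M = -7 + (-51651 - 24176)/(101304 + 137630) = -7 - 75827/238934 = -1748365/238934 ≈ -7.3174)
N(503) + M = (64 + 503) - 1748365/238934 = 567 - 1748365/238934 = 133727213/238934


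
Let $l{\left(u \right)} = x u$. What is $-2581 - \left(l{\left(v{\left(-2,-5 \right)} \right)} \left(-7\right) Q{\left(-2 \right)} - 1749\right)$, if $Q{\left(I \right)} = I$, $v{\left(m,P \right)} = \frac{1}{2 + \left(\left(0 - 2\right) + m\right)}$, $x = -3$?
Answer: $-853$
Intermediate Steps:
$v{\left(m,P \right)} = \frac{1}{m}$ ($v{\left(m,P \right)} = \frac{1}{2 + \left(-2 + m\right)} = \frac{1}{m}$)
$l{\left(u \right)} = - 3 u$
$-2581 - \left(l{\left(v{\left(-2,-5 \right)} \right)} \left(-7\right) Q{\left(-2 \right)} - 1749\right) = -2581 - \left(- \frac{3}{-2} \left(-7\right) \left(-2\right) - 1749\right) = -2581 - \left(\left(-3\right) \left(- \frac{1}{2}\right) \left(-7\right) \left(-2\right) - 1749\right) = -2581 - \left(\frac{3}{2} \left(-7\right) \left(-2\right) - 1749\right) = -2581 - \left(\left(- \frac{21}{2}\right) \left(-2\right) - 1749\right) = -2581 - \left(21 - 1749\right) = -2581 - -1728 = -2581 + 1728 = -853$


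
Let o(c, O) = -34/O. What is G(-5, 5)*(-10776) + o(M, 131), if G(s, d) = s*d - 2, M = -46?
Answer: 38114678/131 ≈ 2.9095e+5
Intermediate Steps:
G(s, d) = -2 + d*s (G(s, d) = d*s - 2 = -2 + d*s)
G(-5, 5)*(-10776) + o(M, 131) = (-2 + 5*(-5))*(-10776) - 34/131 = (-2 - 25)*(-10776) - 34*1/131 = -27*(-10776) - 34/131 = 290952 - 34/131 = 38114678/131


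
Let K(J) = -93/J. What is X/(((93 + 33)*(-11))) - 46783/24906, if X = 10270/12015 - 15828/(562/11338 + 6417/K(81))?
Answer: -29427073921178767/15644022000120360 ≈ -1.8810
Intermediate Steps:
X = 70174266659/19034018820 (X = 10270/12015 - 15828/(562/11338 + 6417/((-93/81))) = 10270*(1/12015) - 15828/(562*(1/11338) + 6417/((-93*1/81))) = 2054/2403 - 15828/(281/5669 + 6417/(-31/27)) = 2054/2403 - 15828/(281/5669 + 6417*(-27/31)) = 2054/2403 - 15828/(281/5669 - 5589) = 2054/2403 - 15828/(-31683760/5669) = 2054/2403 - 15828*(-5669/31683760) = 2054/2403 + 22432233/7920940 = 70174266659/19034018820 ≈ 3.6868)
X/(((93 + 33)*(-11))) - 46783/24906 = 70174266659/(19034018820*(((93 + 33)*(-11)))) - 46783/24906 = 70174266659/(19034018820*((126*(-11)))) - 46783*1/24906 = (70174266659/19034018820)/(-1386) - 46783/24906 = (70174266659/19034018820)*(-1/1386) - 46783/24906 = -10024895237/3768735726360 - 46783/24906 = -29427073921178767/15644022000120360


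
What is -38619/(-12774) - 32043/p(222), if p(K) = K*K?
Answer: 82998973/34975212 ≈ 2.3731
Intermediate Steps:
p(K) = K²
-38619/(-12774) - 32043/p(222) = -38619/(-12774) - 32043/(222²) = -38619*(-1/12774) - 32043/49284 = 12873/4258 - 32043*1/49284 = 12873/4258 - 10681/16428 = 82998973/34975212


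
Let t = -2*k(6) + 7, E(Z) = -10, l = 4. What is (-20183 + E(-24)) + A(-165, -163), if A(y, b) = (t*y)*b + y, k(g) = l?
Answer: -47253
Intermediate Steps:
k(g) = 4
t = -1 (t = -2*4 + 7 = -8 + 7 = -1)
A(y, b) = y - b*y (A(y, b) = (-y)*b + y = -b*y + y = y - b*y)
(-20183 + E(-24)) + A(-165, -163) = (-20183 - 10) - 165*(1 - 1*(-163)) = -20193 - 165*(1 + 163) = -20193 - 165*164 = -20193 - 27060 = -47253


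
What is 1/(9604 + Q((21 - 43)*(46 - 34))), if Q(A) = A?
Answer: 1/9340 ≈ 0.00010707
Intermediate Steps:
1/(9604 + Q((21 - 43)*(46 - 34))) = 1/(9604 + (21 - 43)*(46 - 34)) = 1/(9604 - 22*12) = 1/(9604 - 264) = 1/9340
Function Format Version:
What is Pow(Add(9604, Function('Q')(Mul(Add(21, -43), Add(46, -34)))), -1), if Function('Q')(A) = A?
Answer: Rational(1, 9340) ≈ 0.00010707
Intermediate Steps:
Pow(Add(9604, Function('Q')(Mul(Add(21, -43), Add(46, -34)))), -1) = Pow(Add(9604, Mul(Add(21, -43), Add(46, -34))), -1) = Pow(Add(9604, Mul(-22, 12)), -1) = Pow(Add(9604, -264), -1) = Pow(9340, -1) = Rational(1, 9340)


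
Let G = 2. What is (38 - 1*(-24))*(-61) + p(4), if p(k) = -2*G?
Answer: -3786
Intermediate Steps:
p(k) = -4 (p(k) = -2*2 = -4)
(38 - 1*(-24))*(-61) + p(4) = (38 - 1*(-24))*(-61) - 4 = (38 + 24)*(-61) - 4 = 62*(-61) - 4 = -3782 - 4 = -3786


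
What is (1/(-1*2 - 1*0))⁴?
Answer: 1/16 ≈ 0.062500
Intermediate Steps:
(1/(-1*2 - 1*0))⁴ = (1/(-2 + 0))⁴ = (1/(-2))⁴ = (-½)⁴ = 1/16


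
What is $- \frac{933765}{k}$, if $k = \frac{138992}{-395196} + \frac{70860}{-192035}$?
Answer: $\frac{3543239637561645}{2734745864} \approx 1.2956 \cdot 10^{6}$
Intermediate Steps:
$k = - \frac{2734745864}{3794573193}$ ($k = 138992 \left(- \frac{1}{395196}\right) + 70860 \left(- \frac{1}{192035}\right) = - \frac{34748}{98799} - \frac{14172}{38407} = - \frac{2734745864}{3794573193} \approx -0.7207$)
$- \frac{933765}{k} = - \frac{933765}{- \frac{2734745864}{3794573193}} = \left(-933765\right) \left(- \frac{3794573193}{2734745864}\right) = \frac{3543239637561645}{2734745864}$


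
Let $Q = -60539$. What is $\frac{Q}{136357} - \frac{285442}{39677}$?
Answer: $- \frac{41324020697}{5410236689} \approx -7.6381$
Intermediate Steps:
$\frac{Q}{136357} - \frac{285442}{39677} = - \frac{60539}{136357} - \frac{285442}{39677} = - \frac{41324020697}{5410236689}$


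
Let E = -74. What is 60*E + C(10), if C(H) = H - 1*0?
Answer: -4430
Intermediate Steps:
C(H) = H (C(H) = H + 0 = H)
60*E + C(10) = 60*(-74) + 10 = -4440 + 10 = -4430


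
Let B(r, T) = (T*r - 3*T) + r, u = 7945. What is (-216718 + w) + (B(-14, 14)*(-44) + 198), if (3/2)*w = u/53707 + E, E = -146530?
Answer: -16279588934/53707 ≈ -3.0312e+5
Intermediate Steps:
B(r, T) = r - 3*T + T*r (B(r, T) = (-3*T + T*r) + r = r - 3*T + T*r)
w = -5246452510/53707 (w = 2*(7945/53707 - 146530)/3 = (⅔)*(-7869678765/53707) = -5246452510/53707 ≈ -97687.)
(-216718 + w) + (B(-14, 14)*(-44) + 198) = (-216718 - 5246452510/53707) + ((-14 - 3*14 + 14*(-14))*(-44) + 198) = -16885726136/53707 + ((-14 - 42 - 196)*(-44) + 198) = -16885726136/53707 + (-252*(-44) + 198) = -16885726136/53707 + (11088 + 198) = -16885726136/53707 + 11286 = -16279588934/53707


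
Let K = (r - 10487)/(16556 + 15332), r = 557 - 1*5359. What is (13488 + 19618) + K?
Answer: 1055668839/31888 ≈ 33106.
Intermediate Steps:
r = -4802 (r = 557 - 5359 = -4802)
K = -15289/31888 (K = (-4802 - 10487)/(16556 + 15332) = -15289/31888 ≈ -0.47946)
(13488 + 19618) + K = (13488 + 19618) - 15289/31888 = 33106 - 15289/31888 = 1055668839/31888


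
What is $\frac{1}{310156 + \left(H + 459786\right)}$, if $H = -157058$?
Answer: $\frac{1}{612884} \approx 1.6316 \cdot 10^{-6}$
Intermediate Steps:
$\frac{1}{310156 + \left(H + 459786\right)} = \frac{1}{310156 + \left(-157058 + 459786\right)} = \frac{1}{310156 + 302728} = \frac{1}{612884}$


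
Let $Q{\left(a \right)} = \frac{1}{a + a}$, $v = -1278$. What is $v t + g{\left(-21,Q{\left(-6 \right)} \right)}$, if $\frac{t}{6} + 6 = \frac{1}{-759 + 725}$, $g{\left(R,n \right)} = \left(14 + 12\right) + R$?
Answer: $\frac{786055}{17} \approx 46239.0$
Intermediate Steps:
$Q{\left(a \right)} = \frac{1}{2 a}$
$g{\left(R,n \right)} = 26 + R$
$t = - \frac{615}{17}$ ($t = -36 + \frac{6}{-759 + 725} = -36 + \frac{6}{-34} = -36 + 6 \left(- \frac{1}{34}\right) = -36 - \frac{3}{17} = - \frac{615}{17} \approx -36.176$)
$v t + g{\left(-21,Q{\left(-6 \right)} \right)} = \left(-1278\right) \left(- \frac{615}{17}\right) + \left(26 - 21\right) = \frac{785970}{17} + 5 = \frac{786055}{17}$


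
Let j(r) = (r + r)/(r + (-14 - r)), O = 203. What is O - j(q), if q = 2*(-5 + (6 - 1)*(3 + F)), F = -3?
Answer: 1411/7 ≈ 201.57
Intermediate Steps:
q = -10 (q = 2*(-5 + (6 - 1)*(3 - 3)) = 2*(-5 + 5*0) = 2*(-5 + 0) = 2*(-5) = -10)
j(r) = -r/7 (j(r) = (2*r)/(-14) = (2*r)*(-1/14) = -r/7)
O - j(q) = 203 - (-1)*(-10)/7 = 203 - 1*10/7 = 203 - 10/7 = 1411/7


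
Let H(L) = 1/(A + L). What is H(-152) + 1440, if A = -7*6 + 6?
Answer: 270719/188 ≈ 1440.0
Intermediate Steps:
A = -36 (A = -42 + 6 = -36)
H(L) = 1/(-36 + L)
H(-152) + 1440 = 1/(-36 - 152) + 1440 = 1/(-188) + 1440 = -1/188 + 1440 = 270719/188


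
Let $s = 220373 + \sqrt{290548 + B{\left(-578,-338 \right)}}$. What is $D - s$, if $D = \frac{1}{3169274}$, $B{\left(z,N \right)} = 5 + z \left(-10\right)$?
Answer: $- \frac{698422419201}{3169274} - \sqrt{296333} \approx -2.2092 \cdot 10^{5}$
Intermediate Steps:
$B{\left(z,N \right)} = 5 - 10 z$
$D = \frac{1}{3169274} \approx 3.1553 \cdot 10^{-7}$
$s = 220373 + \sqrt{296333}$ ($s = 220373 + \sqrt{290548 + \left(5 - -5780\right)} = 220373 + \sqrt{290548 + \left(5 + 5780\right)} = 220373 + \sqrt{290548 + 5785} = 220373 + \sqrt{296333} \approx 2.2092 \cdot 10^{5}$)
$D - s = \frac{1}{3169274} - \left(220373 + \sqrt{296333}\right) = - \frac{698422419201}{3169274} - \sqrt{296333}$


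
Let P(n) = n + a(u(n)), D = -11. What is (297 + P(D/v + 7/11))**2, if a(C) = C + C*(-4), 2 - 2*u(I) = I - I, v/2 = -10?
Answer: 4217333481/48400 ≈ 87135.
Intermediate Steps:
v = -20 (v = 2*(-10) = -20)
u(I) = 1 (u(I) = 1 - (I - I)/2 = 1 - 1/2*0 = 1 + 0 = 1)
a(C) = -3*C (a(C) = C - 4*C = -3*C)
P(n) = -3 + n (P(n) = n - 3*1 = n - 3 = -3 + n)
(297 + P(D/v + 7/11))**2 = (297 + (-3 + (-11/(-20) + 7/11)))**2 = (297 + (-3 + (-11*(-1/20) + 7*(1/11))))**2 = (297 + (-3 + (11/20 + 7/11)))**2 = (297 + (-3 + 261/220))**2 = (297 - 399/220)**2 = (64941/220)**2 = 4217333481/48400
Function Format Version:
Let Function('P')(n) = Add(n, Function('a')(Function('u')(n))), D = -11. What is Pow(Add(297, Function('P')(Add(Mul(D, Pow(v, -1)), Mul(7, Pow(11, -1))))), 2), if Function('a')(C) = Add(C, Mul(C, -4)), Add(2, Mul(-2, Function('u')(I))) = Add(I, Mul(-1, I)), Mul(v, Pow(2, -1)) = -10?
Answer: Rational(4217333481, 48400) ≈ 87135.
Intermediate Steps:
v = -20 (v = Mul(2, -10) = -20)
Function('u')(I) = 1 (Function('u')(I) = Add(1, Mul(Rational(-1, 2), Add(I, Mul(-1, I)))) = Add(1, Mul(Rational(-1, 2), 0)) = Add(1, 0) = 1)
Function('a')(C) = Mul(-3, C) (Function('a')(C) = Add(C, Mul(-4, C)) = Mul(-3, C))
Function('P')(n) = Add(-3, n) (Function('P')(n) = Add(n, Mul(-3, 1)) = Add(n, -3) = Add(-3, n))
Pow(Add(297, Function('P')(Add(Mul(D, Pow(v, -1)), Mul(7, Pow(11, -1))))), 2) = Pow(Add(297, Add(-3, Add(Mul(-11, Pow(-20, -1)), Mul(7, Pow(11, -1))))), 2) = Pow(Add(297, Add(-3, Add(Mul(-11, Rational(-1, 20)), Mul(7, Rational(1, 11))))), 2) = Pow(Add(297, Add(-3, Add(Rational(11, 20), Rational(7, 11)))), 2) = Pow(Add(297, Add(-3, Rational(261, 220))), 2) = Pow(Add(297, Rational(-399, 220)), 2) = Pow(Rational(64941, 220), 2) = Rational(4217333481, 48400)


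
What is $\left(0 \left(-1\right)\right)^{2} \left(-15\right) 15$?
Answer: $0$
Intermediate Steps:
$\left(0 \left(-1\right)\right)^{2} \left(-15\right) 15 = 0^{2} \left(-15\right) 15 = 0 \left(-15\right) 15 = 0 \cdot 15 = 0$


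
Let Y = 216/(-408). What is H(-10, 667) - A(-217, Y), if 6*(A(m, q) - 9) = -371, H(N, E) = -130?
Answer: -463/6 ≈ -77.167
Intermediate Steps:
Y = -9/17 (Y = 216*(-1/408) = -9/17 ≈ -0.52941)
A(m, q) = -317/6 (A(m, q) = 9 + (1/6)*(-371) = 9 - 371/6 = -317/6)
H(-10, 667) - A(-217, Y) = -130 - 1*(-317/6) = -130 + 317/6 = -463/6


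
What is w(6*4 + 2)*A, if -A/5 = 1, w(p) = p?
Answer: -130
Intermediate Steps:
A = -5 (A = -5*1 = -5)
w(6*4 + 2)*A = (6*4 + 2)*(-5) = (24 + 2)*(-5) = 26*(-5) = -130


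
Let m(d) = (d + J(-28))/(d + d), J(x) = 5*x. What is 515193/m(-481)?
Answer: 165205222/207 ≈ 7.9809e+5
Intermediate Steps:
m(d) = (-140 + d)/(2*d) (m(d) = (d + 5*(-28))/(d + d) = (d - 140)/((2*d)) = (-140 + d)*(1/(2*d)) = (-140 + d)/(2*d))
515193/m(-481) = 515193/(((½)*(-140 - 481)/(-481))) = 515193/(((½)*(-1/481)*(-621))) = 515193/(621/962) = 515193*(962/621) = 165205222/207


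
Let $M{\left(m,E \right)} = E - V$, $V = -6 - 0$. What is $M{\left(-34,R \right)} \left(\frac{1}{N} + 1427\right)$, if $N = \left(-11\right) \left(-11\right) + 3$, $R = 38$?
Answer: $\frac{1946439}{31} \approx 62788.0$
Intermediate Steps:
$V = -6$ ($V = -6 + 0 = -6$)
$N = 124$ ($N = 121 + 3 = 124$)
$M{\left(m,E \right)} = 6 + E$ ($M{\left(m,E \right)} = E - -6 = E + 6 = 6 + E$)
$M{\left(-34,R \right)} \left(\frac{1}{N} + 1427\right) = \left(6 + 38\right) \left(\frac{1}{124} + 1427\right) = 44 \left(\frac{1}{124} + 1427\right) = 44 \cdot \frac{176949}{124} = \frac{1946439}{31}$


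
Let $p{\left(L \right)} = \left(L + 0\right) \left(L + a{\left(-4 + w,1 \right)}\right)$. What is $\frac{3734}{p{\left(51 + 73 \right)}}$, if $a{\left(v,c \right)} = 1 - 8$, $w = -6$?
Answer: $\frac{1867}{7254} \approx 0.25738$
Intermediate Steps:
$a{\left(v,c \right)} = -7$
$p{\left(L \right)} = L \left(-7 + L\right)$ ($p{\left(L \right)} = \left(L + 0\right) \left(L - 7\right) = L \left(-7 + L\right)$)
$\frac{3734}{p{\left(51 + 73 \right)}} = \frac{3734}{\left(51 + 73\right) \left(-7 + \left(51 + 73\right)\right)} = \frac{3734}{124 \left(-7 + 124\right)} = \frac{3734}{124 \cdot 117} = \frac{3734}{14508} = 3734 \cdot \frac{1}{14508} = \frac{1867}{7254}$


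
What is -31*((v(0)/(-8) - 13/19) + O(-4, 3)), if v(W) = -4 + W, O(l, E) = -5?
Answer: 6107/38 ≈ 160.71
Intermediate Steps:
-31*((v(0)/(-8) - 13/19) + O(-4, 3)) = -31*(((-4 + 0)/(-8) - 13/19) - 5) = -31*((-4*(-1/8) - 13*1/19) - 5) = -31*((1/2 - 13/19) - 5) = -31*(-7/38 - 5) = -31*(-197/38) = 6107/38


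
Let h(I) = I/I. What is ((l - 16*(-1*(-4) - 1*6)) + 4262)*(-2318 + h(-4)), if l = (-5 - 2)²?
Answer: -10062731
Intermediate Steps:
h(I) = 1
l = 49 (l = (-7)² = 49)
((l - 16*(-1*(-4) - 1*6)) + 4262)*(-2318 + h(-4)) = ((49 - 16*(-1*(-4) - 1*6)) + 4262)*(-2318 + 1) = ((49 - 16*(4 - 6)) + 4262)*(-2317) = ((49 - 16*(-2)) + 4262)*(-2317) = ((49 + 32) + 4262)*(-2317) = (81 + 4262)*(-2317) = 4343*(-2317) = -10062731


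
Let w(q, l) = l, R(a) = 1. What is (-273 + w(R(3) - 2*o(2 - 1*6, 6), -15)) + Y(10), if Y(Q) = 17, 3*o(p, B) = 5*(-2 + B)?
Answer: -271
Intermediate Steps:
o(p, B) = -10/3 + 5*B/3 (o(p, B) = (5*(-2 + B))/3 = (-10 + 5*B)/3 = -10/3 + 5*B/3)
(-273 + w(R(3) - 2*o(2 - 1*6, 6), -15)) + Y(10) = (-273 - 15) + 17 = -288 + 17 = -271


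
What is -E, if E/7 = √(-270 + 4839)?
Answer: -7*√4569 ≈ -473.16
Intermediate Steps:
E = 7*√4569 (E = 7*√(-270 + 4839) = 7*√4569 ≈ 473.16)
-E = -7*√4569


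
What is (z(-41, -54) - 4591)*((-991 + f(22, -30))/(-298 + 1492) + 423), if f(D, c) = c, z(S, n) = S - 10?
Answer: -1169879161/597 ≈ -1.9596e+6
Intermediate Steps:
z(S, n) = -10 + S
(z(-41, -54) - 4591)*((-991 + f(22, -30))/(-298 + 1492) + 423) = ((-10 - 41) - 4591)*((-991 - 30)/(-298 + 1492) + 423) = (-51 - 4591)*(-1021/1194 + 423) = -4642*(-1021*1/1194 + 423) = -4642*(-1021/1194 + 423) = -4642*504041/1194 = -1169879161/597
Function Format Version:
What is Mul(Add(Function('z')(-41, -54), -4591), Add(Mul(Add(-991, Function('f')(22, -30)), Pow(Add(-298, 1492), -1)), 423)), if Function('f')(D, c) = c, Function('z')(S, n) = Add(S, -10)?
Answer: Rational(-1169879161, 597) ≈ -1.9596e+6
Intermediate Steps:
Function('z')(S, n) = Add(-10, S)
Mul(Add(Function('z')(-41, -54), -4591), Add(Mul(Add(-991, Function('f')(22, -30)), Pow(Add(-298, 1492), -1)), 423)) = Mul(Add(Add(-10, -41), -4591), Add(Mul(Add(-991, -30), Pow(Add(-298, 1492), -1)), 423)) = Mul(Add(-51, -4591), Add(Mul(-1021, Pow(1194, -1)), 423)) = Mul(-4642, Add(Mul(-1021, Rational(1, 1194)), 423)) = Mul(-4642, Add(Rational(-1021, 1194), 423)) = Mul(-4642, Rational(504041, 1194)) = Rational(-1169879161, 597)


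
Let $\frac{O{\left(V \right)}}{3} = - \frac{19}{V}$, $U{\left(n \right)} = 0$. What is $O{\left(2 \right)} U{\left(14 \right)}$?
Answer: $0$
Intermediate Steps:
$O{\left(V \right)} = - \frac{57}{V}$ ($O{\left(V \right)} = 3 \left(- \frac{19}{V}\right) = - \frac{57}{V}$)
$O{\left(2 \right)} U{\left(14 \right)} = - \frac{57}{2} \cdot 0 = \left(-57\right) \frac{1}{2} \cdot 0 = \left(- \frac{57}{2}\right) 0 = 0$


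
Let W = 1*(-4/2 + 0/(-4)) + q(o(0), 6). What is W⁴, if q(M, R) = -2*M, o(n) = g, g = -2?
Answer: 16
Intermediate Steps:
o(n) = -2
W = 2 (W = 1*(-4/2 + 0/(-4)) - 2*(-2) = 1*(-4*½ + 0*(-¼)) + 4 = 1*(-2 + 0) + 4 = 1*(-2) + 4 = -2 + 4 = 2)
W⁴ = 2⁴ = 16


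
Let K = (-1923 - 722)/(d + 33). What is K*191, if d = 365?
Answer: -505195/398 ≈ -1269.3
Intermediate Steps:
K = -2645/398 (K = (-1923 - 722)/(365 + 33) = -2645/398 ≈ -6.6457)
K*191 = -2645/398*191 = -505195/398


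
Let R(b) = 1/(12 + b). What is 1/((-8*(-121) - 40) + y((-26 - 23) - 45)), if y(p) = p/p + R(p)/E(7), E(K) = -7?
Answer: 574/533247 ≈ 0.0010764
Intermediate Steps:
y(p) = 1 - 1/(7*(12 + p)) (y(p) = p/p + 1/((12 + p)*(-7)) = 1 - ⅐/(12 + p) = 1 - 1/(7*(12 + p)))
1/((-8*(-121) - 40) + y((-26 - 23) - 45)) = 1/((-8*(-121) - 40) + (83/7 + ((-26 - 23) - 45))/(12 + ((-26 - 23) - 45))) = 1/((968 - 40) + (83/7 + (-49 - 45))/(12 + (-49 - 45))) = 1/(928 + (83/7 - 94)/(12 - 94)) = 1/(928 - 575/7/(-82)) = 1/(928 - 1/82*(-575/7)) = 1/(928 + 575/574) = 1/(533247/574) = 574/533247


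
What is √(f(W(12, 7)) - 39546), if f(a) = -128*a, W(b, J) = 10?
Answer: I*√40826 ≈ 202.05*I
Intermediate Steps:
√(f(W(12, 7)) - 39546) = √(-128*10 - 39546) = √(-1280 - 39546) = √(-40826) = I*√40826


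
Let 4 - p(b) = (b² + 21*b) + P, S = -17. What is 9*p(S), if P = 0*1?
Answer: 648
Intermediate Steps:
P = 0
p(b) = 4 - b² - 21*b (p(b) = 4 - ((b² + 21*b) + 0) = 4 - (b² + 21*b) = 4 + (-b² - 21*b) = 4 - b² - 21*b)
9*p(S) = 9*(4 - 1*(-17)² - 21*(-17)) = 9*(4 - 1*289 + 357) = 9*(4 - 289 + 357) = 9*72 = 648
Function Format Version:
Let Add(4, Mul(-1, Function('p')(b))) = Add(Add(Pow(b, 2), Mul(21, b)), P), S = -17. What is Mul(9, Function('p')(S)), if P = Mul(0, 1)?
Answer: 648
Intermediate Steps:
P = 0
Function('p')(b) = Add(4, Mul(-1, Pow(b, 2)), Mul(-21, b)) (Function('p')(b) = Add(4, Mul(-1, Add(Add(Pow(b, 2), Mul(21, b)), 0))) = Add(4, Mul(-1, Add(Pow(b, 2), Mul(21, b)))) = Add(4, Add(Mul(-1, Pow(b, 2)), Mul(-21, b))) = Add(4, Mul(-1, Pow(b, 2)), Mul(-21, b)))
Mul(9, Function('p')(S)) = Mul(9, Add(4, Mul(-1, Pow(-17, 2)), Mul(-21, -17))) = Mul(9, Add(4, Mul(-1, 289), 357)) = Mul(9, Add(4, -289, 357)) = Mul(9, 72) = 648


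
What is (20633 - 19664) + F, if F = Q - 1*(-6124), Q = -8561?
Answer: -1468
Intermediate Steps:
F = -2437 (F = -8561 - 1*(-6124) = -8561 + 6124 = -2437)
(20633 - 19664) + F = (20633 - 19664) - 2437 = 969 - 2437 = -1468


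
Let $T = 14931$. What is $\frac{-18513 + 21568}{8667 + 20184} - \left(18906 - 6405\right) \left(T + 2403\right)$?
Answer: $- \frac{6251790525179}{28851} \approx -2.1669 \cdot 10^{8}$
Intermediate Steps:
$\frac{-18513 + 21568}{8667 + 20184} - \left(18906 - 6405\right) \left(T + 2403\right) = \frac{-18513 + 21568}{8667 + 20184} - \left(18906 - 6405\right) \left(14931 + 2403\right) = \frac{3055}{28851} - 12501 \cdot 17334 = 3055 \cdot \frac{1}{28851} - 216692334 = \frac{3055}{28851} - 216692334 = - \frac{6251790525179}{28851}$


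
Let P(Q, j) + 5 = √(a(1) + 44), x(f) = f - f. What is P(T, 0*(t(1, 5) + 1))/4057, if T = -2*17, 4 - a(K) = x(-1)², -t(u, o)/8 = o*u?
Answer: -5/4057 + 4*√3/4057 ≈ 0.00047528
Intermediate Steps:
x(f) = 0
t(u, o) = -8*o*u
a(K) = 4 (a(K) = 4 - 1*0² = 4 - 1*0 = 4 + 0 = 4)
T = -34
P(Q, j) = -5 + 4*√3 (P(Q, j) = -5 + √(4 + 44) = -5 + √48 = -5 + 4*√3)
P(T, 0*(t(1, 5) + 1))/4057 = (-5 + 4*√3)/4057 = (-5 + 4*√3)*(1/4057) = -5/4057 + 4*√3/4057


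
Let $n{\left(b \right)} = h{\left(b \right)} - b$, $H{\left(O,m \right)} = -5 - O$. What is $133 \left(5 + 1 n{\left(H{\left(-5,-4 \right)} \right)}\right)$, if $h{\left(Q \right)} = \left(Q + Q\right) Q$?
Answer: $665$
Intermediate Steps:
$h{\left(Q \right)} = 2 Q^{2}$ ($h{\left(Q \right)} = 2 Q Q = 2 Q^{2}$)
$n{\left(b \right)} = - b + 2 b^{2}$ ($n{\left(b \right)} = 2 b^{2} - b = - b + 2 b^{2}$)
$133 \left(5 + 1 n{\left(H{\left(-5,-4 \right)} \right)}\right) = 133 \left(5 + 1 \left(-5 - -5\right) \left(-1 + 2 \left(-5 - -5\right)\right)\right) = 133 \left(5 + 1 \left(-5 + 5\right) \left(-1 + 2 \left(-5 + 5\right)\right)\right) = 133 \left(5 + 1 \cdot 0 \left(-1 + 2 \cdot 0\right)\right) = 133 \left(5 + 1 \cdot 0 \left(-1 + 0\right)\right) = 133 \left(5 + 1 \cdot 0 \left(-1\right)\right) = 133 \left(5 + 1 \cdot 0\right) = 133 \left(5 + 0\right) = 133 \cdot 5 = 665$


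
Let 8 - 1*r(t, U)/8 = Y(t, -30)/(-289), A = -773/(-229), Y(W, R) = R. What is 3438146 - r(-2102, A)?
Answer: 993605938/289 ≈ 3.4381e+6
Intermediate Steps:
A = 773/229 (A = -773*(-1/229) = 773/229 ≈ 3.3755)
r(t, U) = 18256/289 (r(t, U) = 64 - (-240)/(-289) = 64 - (-240)*(-1)/289 = 64 - 8*30/289 = 64 - 240/289 = 18256/289)
3438146 - r(-2102, A) = 3438146 - 1*18256/289 = 3438146 - 18256/289 = 993605938/289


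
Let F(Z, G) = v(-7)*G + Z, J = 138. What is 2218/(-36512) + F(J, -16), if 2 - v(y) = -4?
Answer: 765643/18256 ≈ 41.939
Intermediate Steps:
v(y) = 6 (v(y) = 2 - 1*(-4) = 2 + 4 = 6)
F(Z, G) = Z + 6*G (F(Z, G) = 6*G + Z = Z + 6*G)
2218/(-36512) + F(J, -16) = 2218/(-36512) + (138 + 6*(-16)) = 2218*(-1/36512) + (138 - 96) = -1109/18256 + 42 = 765643/18256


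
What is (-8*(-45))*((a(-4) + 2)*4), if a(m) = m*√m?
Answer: 2880 - 11520*I ≈ 2880.0 - 11520.0*I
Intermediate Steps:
a(m) = m^(3/2)
(-8*(-45))*((a(-4) + 2)*4) = (-8*(-45))*(((-4)^(3/2) + 2)*4) = 360*((-8*I + 2)*4) = 360*((2 - 8*I)*4) = 360*(8 - 32*I) = 2880 - 11520*I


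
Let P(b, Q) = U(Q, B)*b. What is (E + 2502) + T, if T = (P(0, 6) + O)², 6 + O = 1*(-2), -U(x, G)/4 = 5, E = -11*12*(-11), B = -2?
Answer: 4018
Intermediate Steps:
E = 1452 (E = -132*(-11) = 1452)
U(x, G) = -20 (U(x, G) = -4*5 = -20)
O = -8 (O = -6 + 1*(-2) = -6 - 2 = -8)
P(b, Q) = -20*b
T = 64 (T = (-20*0 - 8)² = (0 - 8)² = (-8)² = 64)
(E + 2502) + T = (1452 + 2502) + 64 = 3954 + 64 = 4018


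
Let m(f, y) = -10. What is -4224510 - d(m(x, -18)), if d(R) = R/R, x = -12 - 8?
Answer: -4224511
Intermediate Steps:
x = -20
d(R) = 1
-4224510 - d(m(x, -18)) = -4224510 - 1*1 = -4224510 - 1 = -4224511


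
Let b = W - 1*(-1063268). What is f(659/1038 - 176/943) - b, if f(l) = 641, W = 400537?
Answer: -1463164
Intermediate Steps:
b = 1463805 (b = 400537 - 1*(-1063268) = 400537 + 1063268 = 1463805)
f(659/1038 - 176/943) - b = 641 - 1*1463805 = 641 - 1463805 = -1463164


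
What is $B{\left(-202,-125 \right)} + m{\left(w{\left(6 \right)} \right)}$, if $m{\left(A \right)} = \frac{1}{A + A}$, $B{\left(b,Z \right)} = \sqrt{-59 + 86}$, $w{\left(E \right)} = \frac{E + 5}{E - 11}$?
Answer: $- \frac{5}{22} + 3 \sqrt{3} \approx 4.9689$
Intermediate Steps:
$w{\left(E \right)} = \frac{5 + E}{-11 + E}$
$B{\left(b,Z \right)} = 3 \sqrt{3}$ ($B{\left(b,Z \right)} = \sqrt{27} = 3 \sqrt{3}$)
$m{\left(A \right)} = \frac{1}{2 A}$
$B{\left(-202,-125 \right)} + m{\left(w{\left(6 \right)} \right)} = 3 \sqrt{3} + \frac{1}{2 \frac{5 + 6}{-11 + 6}} = 3 \sqrt{3} + \frac{1}{2 \frac{1}{-5} \cdot 11} = 3 \sqrt{3} + \frac{1}{2 \left(\left(- \frac{1}{5}\right) 11\right)} = 3 \sqrt{3} + \frac{1}{2 \left(- \frac{11}{5}\right)} = 3 \sqrt{3} + \frac{1}{2} \left(- \frac{5}{11}\right) = 3 \sqrt{3} - \frac{5}{22} = - \frac{5}{22} + 3 \sqrt{3}$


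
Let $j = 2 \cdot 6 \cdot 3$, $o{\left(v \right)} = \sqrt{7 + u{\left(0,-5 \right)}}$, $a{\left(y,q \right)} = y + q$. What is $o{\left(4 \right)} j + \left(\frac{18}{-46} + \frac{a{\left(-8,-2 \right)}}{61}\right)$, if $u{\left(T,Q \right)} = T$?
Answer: $- \frac{779}{1403} + 36 \sqrt{7} \approx 94.692$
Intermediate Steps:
$a{\left(y,q \right)} = q + y$
$o{\left(v \right)} = \sqrt{7}$ ($o{\left(v \right)} = \sqrt{7 + 0} = \sqrt{7}$)
$j = 36$ ($j = 12 \cdot 3 = 36$)
$o{\left(4 \right)} j + \left(\frac{18}{-46} + \frac{a{\left(-8,-2 \right)}}{61}\right) = \sqrt{7} \cdot 36 + \left(\frac{18}{-46} + \frac{-2 - 8}{61}\right) = 36 \sqrt{7} + \left(18 \left(- \frac{1}{46}\right) - \frac{10}{61}\right) = 36 \sqrt{7} - \frac{779}{1403} = - \frac{779}{1403} + 36 \sqrt{7}$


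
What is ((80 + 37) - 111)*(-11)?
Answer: -66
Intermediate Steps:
((80 + 37) - 111)*(-11) = (117 - 111)*(-11) = 6*(-11) = -66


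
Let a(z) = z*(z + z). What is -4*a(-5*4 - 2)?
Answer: -3872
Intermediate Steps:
a(z) = 2*z**2 (a(z) = z*(2*z) = 2*z**2)
-4*a(-5*4 - 2) = -8*(-5*4 - 2)**2 = -8*(-20 - 2)**2 = -8*(-22)**2 = -8*484 = -4*968 = -3872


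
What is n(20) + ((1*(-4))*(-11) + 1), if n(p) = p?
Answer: 65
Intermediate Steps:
n(20) + ((1*(-4))*(-11) + 1) = 20 + ((1*(-4))*(-11) + 1) = 20 + (-4*(-11) + 1) = 20 + (44 + 1) = 20 + 45 = 65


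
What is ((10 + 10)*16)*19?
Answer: 6080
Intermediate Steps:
((10 + 10)*16)*19 = (20*16)*19 = 320*19 = 6080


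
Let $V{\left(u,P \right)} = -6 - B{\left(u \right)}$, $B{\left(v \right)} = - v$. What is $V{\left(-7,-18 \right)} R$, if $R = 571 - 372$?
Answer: $-2587$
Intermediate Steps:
$V{\left(u,P \right)} = -6 + u$ ($V{\left(u,P \right)} = -6 - - u = -6 + u$)
$R = 199$
$V{\left(-7,-18 \right)} R = \left(-6 - 7\right) 199 = \left(-13\right) 199 = -2587$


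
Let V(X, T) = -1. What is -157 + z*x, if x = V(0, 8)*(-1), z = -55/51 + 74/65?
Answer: -520256/3315 ≈ -156.94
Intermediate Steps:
z = 199/3315 (z = -55*1/51 + 74*(1/65) = -55/51 + 74/65 = 199/3315 ≈ 0.060030)
x = 1 (x = -1*(-1) = 1)
-157 + z*x = -157 + (199/3315)*1 = -157 + 199/3315 = -520256/3315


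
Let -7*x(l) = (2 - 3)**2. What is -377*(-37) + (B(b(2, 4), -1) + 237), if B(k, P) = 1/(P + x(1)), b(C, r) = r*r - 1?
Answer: 113481/8 ≈ 14185.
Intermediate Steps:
x(l) = -1/7 (x(l) = -(2 - 3)**2/7 = -1/7*(-1)**2 = -1/7*1 = -1/7)
b(C, r) = -1 + r**2 (b(C, r) = r**2 - 1 = -1 + r**2)
B(k, P) = 1/(-1/7 + P) (B(k, P) = 1/(P - 1/7) = 1/(-1/7 + P))
-377*(-37) + (B(b(2, 4), -1) + 237) = -377*(-37) + (7/(-1 + 7*(-1)) + 237) = 13949 + (7/(-1 - 7) + 237) = 13949 + (7/(-8) + 237) = 13949 + (7*(-1/8) + 237) = 13949 + (-7/8 + 237) = 13949 + 1889/8 = 113481/8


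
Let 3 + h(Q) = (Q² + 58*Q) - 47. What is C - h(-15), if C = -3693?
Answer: -2998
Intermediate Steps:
h(Q) = -50 + Q² + 58*Q (h(Q) = -3 + ((Q² + 58*Q) - 47) = -3 + (-47 + Q² + 58*Q) = -50 + Q² + 58*Q)
C - h(-15) = -3693 - (-50 + (-15)² + 58*(-15)) = -3693 - (-50 + 225 - 870) = -3693 - 1*(-695) = -3693 + 695 = -2998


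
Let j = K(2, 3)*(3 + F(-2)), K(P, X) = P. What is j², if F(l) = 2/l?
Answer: 16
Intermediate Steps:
j = 4 (j = 2*(3 + 2/(-2)) = 2*(3 + 2*(-½)) = 2*(3 - 1) = 2*2 = 4)
j² = 4² = 16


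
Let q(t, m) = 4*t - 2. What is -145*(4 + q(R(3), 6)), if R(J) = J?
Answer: -2030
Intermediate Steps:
q(t, m) = -2 + 4*t
-145*(4 + q(R(3), 6)) = -145*(4 + (-2 + 4*3)) = -145*(4 + (-2 + 12)) = -145*(4 + 10) = -145*14 = -2030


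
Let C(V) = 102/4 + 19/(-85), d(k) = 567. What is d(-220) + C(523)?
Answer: 100687/170 ≈ 592.28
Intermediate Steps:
C(V) = 4297/170 (C(V) = 102*(¼) + 19*(-1/85) = 51/2 - 19/85 = 4297/170)
d(-220) + C(523) = 567 + 4297/170 = 100687/170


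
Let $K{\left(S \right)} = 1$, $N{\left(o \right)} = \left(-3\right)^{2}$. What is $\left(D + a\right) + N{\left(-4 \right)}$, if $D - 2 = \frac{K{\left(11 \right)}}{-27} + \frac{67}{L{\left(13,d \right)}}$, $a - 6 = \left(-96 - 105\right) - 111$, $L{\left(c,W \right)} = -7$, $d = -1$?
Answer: $- \frac{57571}{189} \approx -304.61$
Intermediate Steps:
$a = -306$ ($a = 6 - 312 = -306$)
$N{\left(o \right)} = 9$
$D = - \frac{1438}{189}$ ($D = 2 + \left(1 \frac{1}{-27} + \frac{67}{-7}\right) = 2 + \left(1 \left(- \frac{1}{27}\right) + 67 \left(- \frac{1}{7}\right)\right) = 2 - \frac{1816}{189} = - \frac{1438}{189} \approx -7.6085$)
$\left(D + a\right) + N{\left(-4 \right)} = \left(- \frac{1438}{189} - 306\right) + 9 = - \frac{59272}{189} + 9 = - \frac{57571}{189}$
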